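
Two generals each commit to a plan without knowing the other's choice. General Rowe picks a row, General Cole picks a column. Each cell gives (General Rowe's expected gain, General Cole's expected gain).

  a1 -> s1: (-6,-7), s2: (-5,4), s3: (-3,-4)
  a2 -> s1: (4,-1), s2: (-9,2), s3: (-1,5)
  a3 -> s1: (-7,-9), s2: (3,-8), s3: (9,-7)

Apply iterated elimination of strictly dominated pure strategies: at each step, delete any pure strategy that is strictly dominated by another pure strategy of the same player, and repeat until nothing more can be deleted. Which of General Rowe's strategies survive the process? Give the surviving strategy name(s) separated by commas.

a3

General Cole's strategy s1 is strictly dominated by s2 (a1: 4>-7, a2: 2>-1, a3: -8>-9) and is removed.
Row a1 is eliminated: a3 beats it against every remaining column (s2: 3>-5, s3: 9>-3).
Row a2 is eliminated: a3 beats it against every remaining column (s2: 3>-9, s3: 9>-1).
For General Cole, s3 strictly dominates s2 on the remaining rows (a3: -7>-8); eliminate s2.
Among the remaining strategies, none is strictly dominated by another pure strategy of the same player, so the elimination stops.
Surviving strategies — General Rowe: {a3}; General Cole: {s3}.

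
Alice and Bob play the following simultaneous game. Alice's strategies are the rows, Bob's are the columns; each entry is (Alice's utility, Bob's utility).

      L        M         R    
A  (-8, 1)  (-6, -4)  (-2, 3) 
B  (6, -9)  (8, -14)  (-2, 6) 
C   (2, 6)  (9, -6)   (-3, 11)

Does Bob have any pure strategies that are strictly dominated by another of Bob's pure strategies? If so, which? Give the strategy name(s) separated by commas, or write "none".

L, M

L is strictly dominated by R (A: 3>1, B: 6>-9, C: 11>6).
L strictly dominates M — A: 1>-4, B: -9>-14, C: 6>-6.
R is not dominated — it holds its own against L at A (3>1); M at A (3>-4).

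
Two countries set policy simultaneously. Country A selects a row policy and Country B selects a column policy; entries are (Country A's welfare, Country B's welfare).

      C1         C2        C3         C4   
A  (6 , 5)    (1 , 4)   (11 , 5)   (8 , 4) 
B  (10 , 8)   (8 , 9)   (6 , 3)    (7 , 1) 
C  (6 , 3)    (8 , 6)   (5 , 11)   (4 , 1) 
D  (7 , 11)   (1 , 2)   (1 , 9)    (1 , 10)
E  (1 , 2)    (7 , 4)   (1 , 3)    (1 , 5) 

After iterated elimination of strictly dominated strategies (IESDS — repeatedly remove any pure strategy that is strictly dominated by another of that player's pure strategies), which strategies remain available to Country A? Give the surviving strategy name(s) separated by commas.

A, B, C

Row D is eliminated: B beats it against every remaining column (C1: 10>7, C2: 8>1, C3: 6>1, C4: 7>1).
Row E is eliminated: B beats it against every remaining column (C1: 10>1, C2: 8>7, C3: 6>1, C4: 7>1).
For Country B, C1 strictly dominates C4 on the remaining rows (A: 5>4, B: 8>1, C: 3>1); eliminate C4.
Among the remaining strategies, none is strictly dominated by another pure strategy of the same player, so the elimination stops.
Surviving strategies — Country A: {A, B, C}; Country B: {C1, C2, C3}.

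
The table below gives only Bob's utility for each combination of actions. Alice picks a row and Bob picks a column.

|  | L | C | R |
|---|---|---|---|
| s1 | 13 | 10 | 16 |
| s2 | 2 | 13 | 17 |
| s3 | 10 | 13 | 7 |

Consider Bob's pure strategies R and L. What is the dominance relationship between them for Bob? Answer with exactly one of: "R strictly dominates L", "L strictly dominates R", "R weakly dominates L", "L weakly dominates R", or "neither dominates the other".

Compare R to L across each opponent action: s1: 16>13, s2: 17>2, s3: 7<10.
R does better at s1, s2 but worse at s3; neither strategy dominates the other.

neither dominates the other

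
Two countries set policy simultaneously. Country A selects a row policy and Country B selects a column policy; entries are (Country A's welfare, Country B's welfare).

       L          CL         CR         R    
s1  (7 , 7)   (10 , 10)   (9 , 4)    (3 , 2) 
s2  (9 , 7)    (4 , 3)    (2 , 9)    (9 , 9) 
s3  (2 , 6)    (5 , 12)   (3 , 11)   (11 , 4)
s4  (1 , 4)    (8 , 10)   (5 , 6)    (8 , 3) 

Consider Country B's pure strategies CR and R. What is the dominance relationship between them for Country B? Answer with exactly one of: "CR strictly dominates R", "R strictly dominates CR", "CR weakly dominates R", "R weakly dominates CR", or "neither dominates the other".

CR weakly dominates R

Compare CR to R across every action of Country A: s1: 4>2, s2: 9=9, s3: 11>4, s4: 6>3.
CR is at least as good everywhere and strictly better somewhere (tied only at s2), so CR weakly but not strictly dominates R.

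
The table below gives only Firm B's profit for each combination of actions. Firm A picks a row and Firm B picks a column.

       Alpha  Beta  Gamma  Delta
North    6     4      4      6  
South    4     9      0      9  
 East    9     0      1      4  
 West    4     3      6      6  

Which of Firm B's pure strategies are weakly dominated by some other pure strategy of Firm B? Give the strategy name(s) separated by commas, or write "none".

Beta, Gamma

Alpha: no other strategy beats it everywhere (Beta at North (6>4); Gamma at North (6>4); Delta at East (9>4)).
Beta: dominated, since Delta does at least as well everywhere (North: 6>4, South: 9=9, East: 4>0, West: 6>3).
Delta weakly dominates Gamma — North: 6>4, South: 9>0, East: 4>1, West: 6=6.
Nothing dominates Delta: Alpha at South (9>4); Beta at North (6>4); Gamma at North (6>4).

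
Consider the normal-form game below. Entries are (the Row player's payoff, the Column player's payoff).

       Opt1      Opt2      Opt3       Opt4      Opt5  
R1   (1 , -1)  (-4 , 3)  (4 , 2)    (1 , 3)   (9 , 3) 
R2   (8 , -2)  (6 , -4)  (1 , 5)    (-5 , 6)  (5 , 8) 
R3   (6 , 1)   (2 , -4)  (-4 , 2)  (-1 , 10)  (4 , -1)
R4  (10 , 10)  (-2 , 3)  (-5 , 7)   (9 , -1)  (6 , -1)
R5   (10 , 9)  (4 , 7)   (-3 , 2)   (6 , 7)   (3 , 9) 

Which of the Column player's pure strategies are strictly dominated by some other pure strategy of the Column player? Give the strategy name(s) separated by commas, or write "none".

Nothing dominates Opt1: Opt2 at R2 (-2>-4); Opt3 at R4 (10>7); Opt4 at R4 (10>-1); Opt5 at R3 (1>-1).
Nothing dominates Opt2: Opt1 at R1 (3>-1); Opt3 at R1 (3>2); Opt4 at R1 (3=3); Opt5 at R1 (3=3).
Nothing dominates Opt3: Opt1 at R1 (2>-1); Opt2 at R2 (5>-4); Opt4 at R4 (7>-1); Opt5 at R3 (2>-1).
Nothing dominates Opt4: Opt1 at R1 (3>-1); Opt2 at R1 (3=3); Opt3 at R1 (3>2); Opt5 at R1 (3=3).
Opt5: no other strategy beats it everywhere (Opt1 at R1 (3>-1); Opt2 at R1 (3=3); Opt3 at R1 (3>2); Opt4 at R1 (3=3)).

none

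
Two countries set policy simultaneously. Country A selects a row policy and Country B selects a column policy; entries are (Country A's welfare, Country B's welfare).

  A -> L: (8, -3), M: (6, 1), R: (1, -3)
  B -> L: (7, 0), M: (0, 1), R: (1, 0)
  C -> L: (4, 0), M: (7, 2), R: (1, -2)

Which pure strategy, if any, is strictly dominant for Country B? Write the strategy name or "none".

M

M vs L: A: 1>-3, B: 1>0, C: 2>0.
M vs R: A: 1>-3, B: 1>0, C: 2>-2.
M strictly beats every other strategy against every opponent action, so it is strictly dominant.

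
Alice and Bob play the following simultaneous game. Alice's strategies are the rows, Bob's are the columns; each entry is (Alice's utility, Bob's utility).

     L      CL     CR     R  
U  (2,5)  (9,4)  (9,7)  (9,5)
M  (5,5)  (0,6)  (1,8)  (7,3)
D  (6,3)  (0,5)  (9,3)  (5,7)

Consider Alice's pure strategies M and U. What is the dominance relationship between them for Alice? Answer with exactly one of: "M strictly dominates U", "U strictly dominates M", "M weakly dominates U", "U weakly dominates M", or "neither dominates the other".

neither dominates the other

M's payoffs vs U's, by Bob's action — L: 5>2, CL: 0<9, CR: 1<9, R: 7<9.
M does better at L but worse at CL, CR, R; neither strategy dominates the other.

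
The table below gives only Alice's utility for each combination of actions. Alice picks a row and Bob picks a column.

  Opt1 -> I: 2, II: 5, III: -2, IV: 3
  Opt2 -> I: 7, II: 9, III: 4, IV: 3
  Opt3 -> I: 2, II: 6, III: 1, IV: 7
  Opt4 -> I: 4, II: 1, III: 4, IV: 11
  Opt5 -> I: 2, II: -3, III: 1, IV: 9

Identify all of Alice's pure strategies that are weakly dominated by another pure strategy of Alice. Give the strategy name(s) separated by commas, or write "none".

Opt2 weakly dominates Opt1 — I: 7>2, II: 9>5, III: 4>-2, IV: 3=3.
Opt2 is not dominated — it holds its own against Opt1 at I (7>2); Opt3 at I (7>2); Opt4 at I (7>4); Opt5 at I (7>2).
Nothing dominates Opt3: Opt1 at II (6>5); Opt2 at IV (7>3); Opt4 at II (6>1); Opt5 at II (6>-3).
Opt4: no other strategy beats it everywhere (Opt1 at I (4>2); Opt2 at IV (11>3); Opt3 at I (4>2); Opt5 at I (4>2)).
Opt4 weakly dominates Opt5 — I: 4>2, II: 1>-3, III: 4>1, IV: 11>9.

Opt1, Opt5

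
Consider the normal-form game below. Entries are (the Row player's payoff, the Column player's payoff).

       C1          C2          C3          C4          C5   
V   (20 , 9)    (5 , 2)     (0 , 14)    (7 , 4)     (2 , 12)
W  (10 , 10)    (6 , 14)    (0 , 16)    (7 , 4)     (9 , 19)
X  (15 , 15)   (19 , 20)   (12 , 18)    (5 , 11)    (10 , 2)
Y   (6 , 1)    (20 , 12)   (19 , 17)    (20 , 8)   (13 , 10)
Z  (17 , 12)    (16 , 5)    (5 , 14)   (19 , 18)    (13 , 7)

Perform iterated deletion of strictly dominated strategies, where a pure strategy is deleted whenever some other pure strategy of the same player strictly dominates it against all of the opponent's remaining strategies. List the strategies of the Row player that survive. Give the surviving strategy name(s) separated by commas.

For the Row player, Z strictly dominates W on the remaining columns (C1: 17>10, C2: 16>6, C3: 5>0, C4: 19>7, C5: 13>9); eliminate W.
The Column player's strategy C1 is strictly dominated by C3 (V: 14>9, X: 18>15, Y: 17>1, Z: 14>12) and is removed.
The Row player's strategy V is strictly dominated by Y (C2: 20>5, C3: 19>0, C4: 20>7, C5: 13>2) and is removed.
For the Row player, Y strictly dominates X on the remaining columns (C2: 20>19, C3: 19>12, C4: 20>5, C5: 13>10); eliminate X.
The Column player's strategy C2 is strictly dominated by C3 (Y: 17>12, Z: 14>5) and is removed.
For the Column player, C3 strictly dominates C5 on the remaining rows (Y: 17>10, Z: 14>7); eliminate C5.
The Row player's strategy Z is strictly dominated by Y (C3: 19>5, C4: 20>19) and is removed.
Column C4 is eliminated: C3 beats it against every remaining row (Y: 17>8).
Among the remaining strategies, none is strictly dominated by another pure strategy of the same player, so the elimination stops.
Surviving strategies — the Row player: {Y}; the Column player: {C3}.

Y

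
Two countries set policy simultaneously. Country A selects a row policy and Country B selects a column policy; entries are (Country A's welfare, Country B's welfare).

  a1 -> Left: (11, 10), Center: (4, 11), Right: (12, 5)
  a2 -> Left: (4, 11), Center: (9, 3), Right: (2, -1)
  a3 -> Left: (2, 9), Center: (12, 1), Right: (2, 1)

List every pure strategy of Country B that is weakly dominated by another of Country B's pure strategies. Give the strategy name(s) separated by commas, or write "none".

Right

Nothing dominates Left: Center at a2 (11>3); Right at a1 (10>5).
Center is not dominated — it holds its own against Left at a1 (11>10); Right at a1 (11>5).
Right is weakly dominated by Left (a1: 10>5, a2: 11>-1, a3: 9>1).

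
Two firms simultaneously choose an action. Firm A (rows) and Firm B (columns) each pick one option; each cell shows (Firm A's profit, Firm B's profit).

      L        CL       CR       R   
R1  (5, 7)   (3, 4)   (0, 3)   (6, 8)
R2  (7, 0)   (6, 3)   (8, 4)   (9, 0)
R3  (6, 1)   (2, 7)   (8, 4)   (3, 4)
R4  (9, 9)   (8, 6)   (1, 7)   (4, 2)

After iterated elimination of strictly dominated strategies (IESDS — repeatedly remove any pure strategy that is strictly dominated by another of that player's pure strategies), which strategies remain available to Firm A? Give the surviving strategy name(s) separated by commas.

For Firm A, R2 strictly dominates R1 on the remaining columns (L: 7>5, CL: 6>3, CR: 8>0, R: 9>6); eliminate R1.
For Firm B, CL strictly dominates R on the remaining rows (R2: 3>0, R3: 7>4, R4: 6>2); eliminate R.
Among the remaining strategies, none is strictly dominated by another pure strategy of the same player, so the elimination stops.
Surviving strategies — Firm A: {R2, R3, R4}; Firm B: {L, CL, CR}.

R2, R3, R4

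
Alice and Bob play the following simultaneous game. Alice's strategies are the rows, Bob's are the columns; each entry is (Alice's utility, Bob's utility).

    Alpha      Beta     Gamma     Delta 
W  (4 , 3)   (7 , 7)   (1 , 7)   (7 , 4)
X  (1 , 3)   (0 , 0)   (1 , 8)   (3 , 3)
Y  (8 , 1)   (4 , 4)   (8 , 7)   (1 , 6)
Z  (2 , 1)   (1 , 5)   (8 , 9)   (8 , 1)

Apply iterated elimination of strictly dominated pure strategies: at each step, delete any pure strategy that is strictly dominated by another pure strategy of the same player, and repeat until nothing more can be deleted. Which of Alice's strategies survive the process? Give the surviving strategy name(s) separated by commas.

For Alice, Z strictly dominates X on the remaining columns (Alpha: 2>1, Beta: 1>0, Gamma: 8>1, Delta: 8>3); eliminate X.
For Bob, Beta strictly dominates Alpha on the remaining rows (W: 7>3, Y: 4>1, Z: 5>1); eliminate Alpha.
For Bob, Gamma strictly dominates Delta on the remaining rows (W: 7>4, Y: 7>6, Z: 9>1); eliminate Delta.
Among the remaining strategies, none is strictly dominated by another pure strategy of the same player, so the elimination stops.
Surviving strategies — Alice: {W, Y, Z}; Bob: {Beta, Gamma}.

W, Y, Z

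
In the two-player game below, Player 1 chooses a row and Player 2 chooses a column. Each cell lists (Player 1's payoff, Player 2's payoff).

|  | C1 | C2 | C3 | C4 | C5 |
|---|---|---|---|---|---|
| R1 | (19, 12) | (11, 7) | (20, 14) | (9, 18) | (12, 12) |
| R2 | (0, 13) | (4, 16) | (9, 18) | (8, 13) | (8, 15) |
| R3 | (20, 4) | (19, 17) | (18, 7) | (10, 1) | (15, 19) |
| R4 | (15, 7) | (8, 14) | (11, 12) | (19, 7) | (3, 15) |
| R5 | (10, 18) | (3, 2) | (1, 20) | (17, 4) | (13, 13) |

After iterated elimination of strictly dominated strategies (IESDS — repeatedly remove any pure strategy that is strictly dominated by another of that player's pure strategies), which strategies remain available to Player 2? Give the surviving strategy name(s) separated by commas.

C3, C4, C5

For Player 1, R1 strictly dominates R2 on the remaining columns (C1: 19>0, C2: 11>4, C3: 20>9, C4: 9>8, C5: 12>8); eliminate R2.
Player 2's strategy C1 is strictly dominated by C3 (R1: 14>12, R3: 7>4, R4: 12>7, R5: 20>18) and is removed.
For Player 2, C5 strictly dominates C2 on the remaining rows (R1: 12>7, R3: 19>17, R4: 15>14, R5: 13>2); eliminate C2.
Among the remaining strategies, none is strictly dominated by another pure strategy of the same player, so the elimination stops.
Surviving strategies — Player 1: {R1, R3, R4, R5}; Player 2: {C3, C4, C5}.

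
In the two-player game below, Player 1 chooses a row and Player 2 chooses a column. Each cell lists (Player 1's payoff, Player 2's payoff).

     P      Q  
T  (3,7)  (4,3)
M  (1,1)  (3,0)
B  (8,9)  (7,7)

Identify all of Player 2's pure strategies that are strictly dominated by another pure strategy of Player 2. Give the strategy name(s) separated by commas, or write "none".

Q

Nothing dominates P: Q at T (7>3).
Q: dominated, since P does at least as well everywhere (T: 7>3, M: 1>0, B: 9>7).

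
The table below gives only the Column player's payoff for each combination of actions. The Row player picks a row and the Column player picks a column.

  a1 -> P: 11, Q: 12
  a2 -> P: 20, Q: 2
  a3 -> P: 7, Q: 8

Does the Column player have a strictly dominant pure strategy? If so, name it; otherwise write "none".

none

P fails to dominate Q at a1 (11<12).
Q fails to dominate P at a2 (2<20).
No single strategy dominates all the others.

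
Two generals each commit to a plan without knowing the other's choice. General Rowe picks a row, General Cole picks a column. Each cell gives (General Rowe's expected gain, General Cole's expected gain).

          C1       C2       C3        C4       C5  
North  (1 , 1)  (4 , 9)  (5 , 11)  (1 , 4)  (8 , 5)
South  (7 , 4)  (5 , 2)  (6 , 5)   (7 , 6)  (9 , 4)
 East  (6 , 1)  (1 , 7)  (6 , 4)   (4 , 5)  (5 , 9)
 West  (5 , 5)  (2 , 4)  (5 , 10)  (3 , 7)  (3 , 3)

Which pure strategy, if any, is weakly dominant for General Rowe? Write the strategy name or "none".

South vs North: C1: 7>1, C2: 5>4, C3: 6>5, C4: 7>1, C5: 9>8.
South vs East: C1: 7>6, C2: 5>1, C3: 6=6, C4: 7>4, C5: 9>5.
South vs West: C1: 7>5, C2: 5>2, C3: 6>5, C4: 7>3, C5: 9>3.
South is at least as good as every other strategy against every opponent action, so it is weakly dominant.

South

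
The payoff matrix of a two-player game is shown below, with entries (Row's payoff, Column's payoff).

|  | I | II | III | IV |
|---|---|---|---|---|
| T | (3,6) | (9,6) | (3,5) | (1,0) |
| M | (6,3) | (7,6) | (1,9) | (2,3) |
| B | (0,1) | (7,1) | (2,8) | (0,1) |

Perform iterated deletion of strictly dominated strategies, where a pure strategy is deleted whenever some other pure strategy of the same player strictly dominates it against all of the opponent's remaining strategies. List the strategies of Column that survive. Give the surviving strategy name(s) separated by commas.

Row's strategy B is strictly dominated by T (I: 3>0, II: 9>7, III: 3>2, IV: 1>0) and is removed.
Column's strategy IV is strictly dominated by II (T: 6>0, M: 6>3) and is removed.
Among the remaining strategies, none is strictly dominated by another pure strategy of the same player, so the elimination stops.
Surviving strategies — Row: {T, M}; Column: {I, II, III}.

I, II, III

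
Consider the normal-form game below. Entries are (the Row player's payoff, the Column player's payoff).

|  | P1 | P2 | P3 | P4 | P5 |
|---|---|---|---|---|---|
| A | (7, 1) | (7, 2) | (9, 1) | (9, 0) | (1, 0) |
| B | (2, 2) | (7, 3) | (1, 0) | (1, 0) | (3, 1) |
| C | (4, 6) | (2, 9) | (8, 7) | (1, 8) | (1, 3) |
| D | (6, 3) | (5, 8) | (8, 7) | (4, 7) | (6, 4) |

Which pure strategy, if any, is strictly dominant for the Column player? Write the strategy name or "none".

P2 vs P1: A: 2>1, B: 3>2, C: 9>6, D: 8>3.
P2 vs P3: A: 2>1, B: 3>0, C: 9>7, D: 8>7.
P2 vs P4: A: 2>0, B: 3>0, C: 9>8, D: 8>7.
P2 vs P5: A: 2>0, B: 3>1, C: 9>3, D: 8>4.
P2 strictly beats every other strategy against every opponent action, so it is strictly dominant.

P2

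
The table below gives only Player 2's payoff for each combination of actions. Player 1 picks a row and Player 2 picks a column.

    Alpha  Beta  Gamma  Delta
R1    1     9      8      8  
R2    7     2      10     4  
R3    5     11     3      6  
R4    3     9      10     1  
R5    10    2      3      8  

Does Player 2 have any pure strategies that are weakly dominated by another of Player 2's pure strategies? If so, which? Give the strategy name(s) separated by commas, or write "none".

none

Nothing dominates Alpha: Beta at R2 (7>2); Gamma at R3 (5>3); Delta at R2 (7>4).
Nothing dominates Beta: Alpha at R1 (9>1); Gamma at R1 (9>8); Delta at R1 (9>8).
Gamma: no other strategy beats it everywhere (Alpha at R1 (8>1); Beta at R2 (10>2); Delta at R2 (10>4)).
Nothing dominates Delta: Alpha at R1 (8>1); Beta at R2 (4>2); Gamma at R3 (6>3).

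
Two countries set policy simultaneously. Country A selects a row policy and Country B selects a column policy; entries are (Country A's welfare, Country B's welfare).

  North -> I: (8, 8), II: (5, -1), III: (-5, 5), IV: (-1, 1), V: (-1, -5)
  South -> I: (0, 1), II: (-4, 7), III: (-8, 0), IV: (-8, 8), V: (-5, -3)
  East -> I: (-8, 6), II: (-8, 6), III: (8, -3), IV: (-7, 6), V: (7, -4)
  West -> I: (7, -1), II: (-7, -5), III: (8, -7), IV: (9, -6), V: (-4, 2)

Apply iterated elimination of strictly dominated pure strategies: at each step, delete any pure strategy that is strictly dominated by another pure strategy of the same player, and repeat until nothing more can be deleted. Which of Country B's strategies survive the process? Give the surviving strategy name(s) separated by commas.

For Country A, North strictly dominates South on the remaining columns (I: 8>0, II: 5>-4, III: -5>-8, IV: -1>-8, V: -1>-5); eliminate South.
Column III is eliminated: I beats it against every remaining row (North: 8>5, East: 6>-3, West: -1>-7).
Among the remaining strategies, none is strictly dominated by another pure strategy of the same player, so the elimination stops.
Surviving strategies — Country A: {North, East, West}; Country B: {I, II, IV, V}.

I, II, IV, V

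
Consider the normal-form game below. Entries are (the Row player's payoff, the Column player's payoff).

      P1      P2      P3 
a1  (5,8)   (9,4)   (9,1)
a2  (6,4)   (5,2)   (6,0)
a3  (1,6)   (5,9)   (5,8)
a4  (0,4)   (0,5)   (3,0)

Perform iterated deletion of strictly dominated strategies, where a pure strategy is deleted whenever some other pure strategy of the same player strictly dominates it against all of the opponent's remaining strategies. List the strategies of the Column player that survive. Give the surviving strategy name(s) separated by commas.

The Row player's strategy a3 is strictly dominated by a1 (P1: 5>1, P2: 9>5, P3: 9>5) and is removed.
Row a4 is eliminated: a1 beats it against every remaining column (P1: 5>0, P2: 9>0, P3: 9>3).
For the Column player, P1 strictly dominates P2 on the remaining rows (a1: 8>4, a2: 4>2); eliminate P2.
The Column player's strategy P3 is strictly dominated by P1 (a1: 8>1, a2: 4>0) and is removed.
The Row player's strategy a1 is strictly dominated by a2 (P1: 6>5) and is removed.
Among the remaining strategies, none is strictly dominated by another pure strategy of the same player, so the elimination stops.
Surviving strategies — the Row player: {a2}; the Column player: {P1}.

P1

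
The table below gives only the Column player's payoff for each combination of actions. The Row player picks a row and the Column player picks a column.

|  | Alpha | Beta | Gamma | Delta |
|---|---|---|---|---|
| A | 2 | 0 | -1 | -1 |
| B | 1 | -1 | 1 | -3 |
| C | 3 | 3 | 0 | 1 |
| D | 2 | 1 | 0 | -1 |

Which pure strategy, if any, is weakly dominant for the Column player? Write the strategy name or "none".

Alpha vs Beta: A: 2>0, B: 1>-1, C: 3=3, D: 2>1.
Alpha vs Gamma: A: 2>-1, B: 1=1, C: 3>0, D: 2>0.
Alpha vs Delta: A: 2>-1, B: 1>-3, C: 3>1, D: 2>-1.
Alpha is at least as good as every other strategy against every opponent action, so it is weakly dominant.

Alpha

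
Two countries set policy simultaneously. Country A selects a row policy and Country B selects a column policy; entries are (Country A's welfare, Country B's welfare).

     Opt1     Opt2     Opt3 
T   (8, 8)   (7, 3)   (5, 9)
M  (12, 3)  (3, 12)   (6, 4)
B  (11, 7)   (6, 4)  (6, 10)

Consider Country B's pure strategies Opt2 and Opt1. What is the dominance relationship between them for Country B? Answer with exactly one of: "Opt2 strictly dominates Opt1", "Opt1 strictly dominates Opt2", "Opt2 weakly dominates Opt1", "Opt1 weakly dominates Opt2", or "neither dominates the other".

neither dominates the other

Compare Opt2 to Opt1 across each choice by Country A: T: 3<8, M: 12>3, B: 4<7.
Opt2 does better at M but worse at T, B; neither strategy dominates the other.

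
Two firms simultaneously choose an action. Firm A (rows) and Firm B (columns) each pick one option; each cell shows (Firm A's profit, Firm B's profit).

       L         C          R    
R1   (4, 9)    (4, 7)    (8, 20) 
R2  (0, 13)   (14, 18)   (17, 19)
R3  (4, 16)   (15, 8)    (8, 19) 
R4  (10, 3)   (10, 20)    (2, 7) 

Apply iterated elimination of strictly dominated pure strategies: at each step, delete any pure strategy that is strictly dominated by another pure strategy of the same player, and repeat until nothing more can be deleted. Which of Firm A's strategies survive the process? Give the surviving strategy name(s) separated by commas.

For Firm B, R strictly dominates L on the remaining rows (R1: 20>9, R2: 19>13, R3: 19>16, R4: 7>3); eliminate L.
Row R1 is eliminated: R2 beats it against every remaining column (C: 14>4, R: 17>8).
Row R4 is eliminated: R2 beats it against every remaining column (C: 14>10, R: 17>2).
Column C is eliminated: R beats it against every remaining row (R2: 19>18, R3: 19>8).
For Firm A, R2 strictly dominates R3 on the remaining columns (R: 17>8); eliminate R3.
Among the remaining strategies, none is strictly dominated by another pure strategy of the same player, so the elimination stops.
Surviving strategies — Firm A: {R2}; Firm B: {R}.

R2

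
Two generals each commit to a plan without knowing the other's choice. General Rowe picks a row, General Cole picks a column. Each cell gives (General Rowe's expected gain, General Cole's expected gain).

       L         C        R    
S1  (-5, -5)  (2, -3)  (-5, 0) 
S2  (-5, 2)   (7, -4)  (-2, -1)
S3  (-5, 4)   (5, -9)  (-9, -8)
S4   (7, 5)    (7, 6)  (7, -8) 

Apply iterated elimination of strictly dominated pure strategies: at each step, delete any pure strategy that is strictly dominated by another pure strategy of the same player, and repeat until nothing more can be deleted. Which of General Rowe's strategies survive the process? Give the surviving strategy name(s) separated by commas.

Row S1 is eliminated: S4 beats it against every remaining column (L: 7>-5, C: 7>2, R: 7>-5).
For General Rowe, S4 strictly dominates S3 on the remaining columns (L: 7>-5, C: 7>5, R: 7>-9); eliminate S3.
General Cole's strategy R is strictly dominated by L (S2: 2>-1, S4: 5>-8) and is removed.
Among the remaining strategies, none is strictly dominated by another pure strategy of the same player, so the elimination stops.
Surviving strategies — General Rowe: {S2, S4}; General Cole: {L, C}.

S2, S4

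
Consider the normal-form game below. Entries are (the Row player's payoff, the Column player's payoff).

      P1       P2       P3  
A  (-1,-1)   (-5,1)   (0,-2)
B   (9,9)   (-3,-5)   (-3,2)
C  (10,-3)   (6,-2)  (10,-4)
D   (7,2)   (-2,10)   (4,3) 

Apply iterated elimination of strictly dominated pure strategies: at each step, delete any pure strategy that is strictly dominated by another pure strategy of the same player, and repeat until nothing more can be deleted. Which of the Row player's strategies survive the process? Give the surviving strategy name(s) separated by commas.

For the Row player, C strictly dominates A on the remaining columns (P1: 10>-1, P2: 6>-5, P3: 10>0); eliminate A.
For the Row player, C strictly dominates B on the remaining columns (P1: 10>9, P2: 6>-3, P3: 10>-3); eliminate B.
Row D is eliminated: C beats it against every remaining column (P1: 10>7, P2: 6>-2, P3: 10>4).
The Column player's strategy P1 is strictly dominated by P2 (C: -2>-3) and is removed.
The Column player's strategy P3 is strictly dominated by P2 (C: -2>-4) and is removed.
Among the remaining strategies, none is strictly dominated by another pure strategy of the same player, so the elimination stops.
Surviving strategies — the Row player: {C}; the Column player: {P2}.

C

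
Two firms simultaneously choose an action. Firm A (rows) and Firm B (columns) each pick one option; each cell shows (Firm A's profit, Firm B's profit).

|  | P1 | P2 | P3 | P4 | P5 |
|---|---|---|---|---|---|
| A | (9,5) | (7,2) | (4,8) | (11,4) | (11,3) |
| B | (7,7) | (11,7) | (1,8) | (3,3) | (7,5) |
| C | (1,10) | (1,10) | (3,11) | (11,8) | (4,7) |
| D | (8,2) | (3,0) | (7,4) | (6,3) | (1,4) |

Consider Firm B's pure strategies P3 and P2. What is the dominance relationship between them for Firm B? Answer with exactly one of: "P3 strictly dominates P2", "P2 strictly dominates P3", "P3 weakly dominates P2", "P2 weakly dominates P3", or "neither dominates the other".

P3's payoffs vs P2's, by Firm A's action — A: 8>2, B: 8>7, C: 11>10, D: 4>0.
Every comparison favours P3, so P3 strictly dominates P2.

P3 strictly dominates P2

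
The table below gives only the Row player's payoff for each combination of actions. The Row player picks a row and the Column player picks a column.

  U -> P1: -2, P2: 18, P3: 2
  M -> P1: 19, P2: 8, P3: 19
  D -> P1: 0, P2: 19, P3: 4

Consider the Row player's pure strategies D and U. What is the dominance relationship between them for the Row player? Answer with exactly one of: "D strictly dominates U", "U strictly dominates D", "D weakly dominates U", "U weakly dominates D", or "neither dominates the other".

D's payoffs vs U's, by the Column player's action — P1: 0>-2, P2: 19>18, P3: 4>2.
D gives a strictly higher payoff against each opponent action, so D strictly dominates U.

D strictly dominates U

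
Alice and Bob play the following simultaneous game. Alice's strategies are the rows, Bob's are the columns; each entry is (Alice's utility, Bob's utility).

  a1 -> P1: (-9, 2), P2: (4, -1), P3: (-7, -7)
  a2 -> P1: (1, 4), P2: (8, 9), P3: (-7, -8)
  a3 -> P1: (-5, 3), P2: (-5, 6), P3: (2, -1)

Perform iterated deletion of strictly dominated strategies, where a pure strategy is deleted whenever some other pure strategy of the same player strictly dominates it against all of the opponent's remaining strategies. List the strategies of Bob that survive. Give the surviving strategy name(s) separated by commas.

P2

For Bob, P1 strictly dominates P3 on the remaining rows (a1: 2>-7, a2: 4>-8, a3: 3>-1); eliminate P3.
Alice's strategy a1 is strictly dominated by a2 (P1: 1>-9, P2: 8>4) and is removed.
For Alice, a2 strictly dominates a3 on the remaining columns (P1: 1>-5, P2: 8>-5); eliminate a3.
For Bob, P2 strictly dominates P1 on the remaining rows (a2: 9>4); eliminate P1.
Among the remaining strategies, none is strictly dominated by another pure strategy of the same player, so the elimination stops.
Surviving strategies — Alice: {a2}; Bob: {P2}.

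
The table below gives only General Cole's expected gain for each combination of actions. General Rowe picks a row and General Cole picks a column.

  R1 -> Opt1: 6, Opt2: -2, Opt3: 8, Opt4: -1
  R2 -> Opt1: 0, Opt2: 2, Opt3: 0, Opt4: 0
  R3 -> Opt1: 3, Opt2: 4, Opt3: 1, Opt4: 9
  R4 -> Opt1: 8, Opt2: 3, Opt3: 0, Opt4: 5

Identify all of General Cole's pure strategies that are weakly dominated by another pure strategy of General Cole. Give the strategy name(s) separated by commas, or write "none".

none

Opt1: no other strategy beats it everywhere (Opt2 at R1 (6>-2); Opt3 at R3 (3>1); Opt4 at R1 (6>-1)).
Opt2 is not dominated — it holds its own against Opt1 at R2 (2>0); Opt3 at R2 (2>0); Opt4 at R2 (2>0).
Opt3 is not dominated — it holds its own against Opt1 at R1 (8>6); Opt2 at R1 (8>-2); Opt4 at R1 (8>-1).
Opt4: no other strategy beats it everywhere (Opt1 at R3 (9>3); Opt2 at R1 (-1>-2); Opt3 at R3 (9>1)).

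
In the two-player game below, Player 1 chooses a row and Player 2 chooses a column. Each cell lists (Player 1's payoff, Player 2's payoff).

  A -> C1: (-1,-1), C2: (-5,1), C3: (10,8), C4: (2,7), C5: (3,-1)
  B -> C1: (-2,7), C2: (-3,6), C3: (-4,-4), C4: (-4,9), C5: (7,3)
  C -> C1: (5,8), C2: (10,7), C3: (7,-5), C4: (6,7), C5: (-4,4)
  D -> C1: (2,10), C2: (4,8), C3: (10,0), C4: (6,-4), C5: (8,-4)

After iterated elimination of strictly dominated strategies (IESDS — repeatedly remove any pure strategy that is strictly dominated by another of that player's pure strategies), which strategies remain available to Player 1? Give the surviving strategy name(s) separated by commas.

A, C, D

For Player 1, D strictly dominates B on the remaining columns (C1: 2>-2, C2: 4>-3, C3: 10>-4, C4: 6>-4, C5: 8>7); eliminate B.
Player 2's strategy C5 is strictly dominated by C2 (A: 1>-1, C: 7>4, D: 8>-4) and is removed.
Among the remaining strategies, none is strictly dominated by another pure strategy of the same player, so the elimination stops.
Surviving strategies — Player 1: {A, C, D}; Player 2: {C1, C2, C3, C4}.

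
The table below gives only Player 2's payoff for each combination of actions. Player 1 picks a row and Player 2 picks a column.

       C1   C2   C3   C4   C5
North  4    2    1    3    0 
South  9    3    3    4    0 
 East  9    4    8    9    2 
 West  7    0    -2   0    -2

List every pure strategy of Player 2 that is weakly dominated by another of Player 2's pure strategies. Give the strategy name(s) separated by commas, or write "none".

C1 is not dominated — it holds its own against C2 at North (4>2); C3 at North (4>1); C4 at North (4>3); C5 at North (4>0).
C2: dominated, since C1 does at least as well everywhere (North: 4>2, South: 9>3, East: 9>4, West: 7>0).
C3 is weakly dominated by C1 (North: 4>1, South: 9>3, East: 9>8, West: 7>-2).
C4: dominated, since C1 does at least as well everywhere (North: 4>3, South: 9>4, East: 9=9, West: 7>0).
C5: dominated, since C1 does at least as well everywhere (North: 4>0, South: 9>0, East: 9>2, West: 7>-2).

C2, C3, C4, C5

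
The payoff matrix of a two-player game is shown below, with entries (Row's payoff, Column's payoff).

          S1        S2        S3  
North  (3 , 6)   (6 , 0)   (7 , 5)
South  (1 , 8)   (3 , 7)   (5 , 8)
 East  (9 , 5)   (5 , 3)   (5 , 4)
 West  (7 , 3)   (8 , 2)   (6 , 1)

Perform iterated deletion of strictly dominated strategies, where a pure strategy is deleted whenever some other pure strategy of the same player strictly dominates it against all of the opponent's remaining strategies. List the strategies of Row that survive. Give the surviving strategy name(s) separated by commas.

East

For Row, North strictly dominates South on the remaining columns (S1: 3>1, S2: 6>3, S3: 7>5); eliminate South.
Column's strategy S2 is strictly dominated by S1 (North: 6>0, East: 5>3, West: 3>2) and is removed.
Column's strategy S3 is strictly dominated by S1 (North: 6>5, East: 5>4, West: 3>1) and is removed.
For Row, East strictly dominates North on the remaining columns (S1: 9>3); eliminate North.
For Row, East strictly dominates West on the remaining columns (S1: 9>7); eliminate West.
Among the remaining strategies, none is strictly dominated by another pure strategy of the same player, so the elimination stops.
Surviving strategies — Row: {East}; Column: {S1}.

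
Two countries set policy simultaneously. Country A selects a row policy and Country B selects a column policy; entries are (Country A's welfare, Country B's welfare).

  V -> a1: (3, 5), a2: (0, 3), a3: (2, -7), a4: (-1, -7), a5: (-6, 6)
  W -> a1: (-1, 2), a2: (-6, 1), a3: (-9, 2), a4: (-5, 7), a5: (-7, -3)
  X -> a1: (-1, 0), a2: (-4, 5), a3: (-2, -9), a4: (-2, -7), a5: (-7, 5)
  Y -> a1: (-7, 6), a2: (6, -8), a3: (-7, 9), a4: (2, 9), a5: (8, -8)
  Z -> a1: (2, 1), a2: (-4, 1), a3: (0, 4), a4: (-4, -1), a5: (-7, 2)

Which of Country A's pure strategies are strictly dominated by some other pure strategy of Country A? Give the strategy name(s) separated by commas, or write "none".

V is not dominated — it holds its own against W at a1 (3>-1); X at a1 (3>-1); Y at a1 (3>-7); Z at a1 (3>2).
W: dominated, since V does at least as well everywhere (a1: 3>-1, a2: 0>-6, a3: 2>-9, a4: -1>-5, a5: -6>-7).
X: dominated, since V does at least as well everywhere (a1: 3>-1, a2: 0>-4, a3: 2>-2, a4: -1>-2, a5: -6>-7).
Y: no other strategy beats it everywhere (V at a2 (6>0); W at a2 (6>-6); X at a2 (6>-4); Z at a2 (6>-4)).
Z: dominated, since V does at least as well everywhere (a1: 3>2, a2: 0>-4, a3: 2>0, a4: -1>-4, a5: -6>-7).

W, X, Z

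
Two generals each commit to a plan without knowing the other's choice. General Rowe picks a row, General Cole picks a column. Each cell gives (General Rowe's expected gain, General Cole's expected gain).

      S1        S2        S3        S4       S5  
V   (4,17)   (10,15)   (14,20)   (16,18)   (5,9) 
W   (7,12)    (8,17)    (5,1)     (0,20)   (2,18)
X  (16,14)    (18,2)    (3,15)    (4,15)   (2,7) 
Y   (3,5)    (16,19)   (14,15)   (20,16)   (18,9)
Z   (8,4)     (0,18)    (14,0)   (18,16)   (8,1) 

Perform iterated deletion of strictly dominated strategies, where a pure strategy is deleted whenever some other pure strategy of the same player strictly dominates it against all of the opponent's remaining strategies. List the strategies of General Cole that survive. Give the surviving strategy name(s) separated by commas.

S2, S3, S4

General Cole's strategy S1 is strictly dominated by S4 (V: 18>17, W: 20>12, X: 15>14, Y: 16>5, Z: 16>4) and is removed.
Row W is eliminated: V beats it against every remaining column (S2: 10>8, S3: 14>5, S4: 16>0, S5: 5>2).
General Cole's strategy S5 is strictly dominated by S4 (V: 18>9, X: 15>7, Y: 16>9, Z: 16>1) and is removed.
Among the remaining strategies, none is strictly dominated by another pure strategy of the same player, so the elimination stops.
Surviving strategies — General Rowe: {V, X, Y, Z}; General Cole: {S2, S3, S4}.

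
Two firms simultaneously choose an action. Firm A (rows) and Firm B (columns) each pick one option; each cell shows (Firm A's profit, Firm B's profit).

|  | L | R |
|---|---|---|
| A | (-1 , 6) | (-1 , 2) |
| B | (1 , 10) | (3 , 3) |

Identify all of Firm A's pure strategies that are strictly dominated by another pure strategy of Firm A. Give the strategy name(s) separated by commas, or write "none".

B strictly dominates A — L: 1>-1, R: 3>-1.
B is not dominated — it holds its own against A at L (1>-1).

A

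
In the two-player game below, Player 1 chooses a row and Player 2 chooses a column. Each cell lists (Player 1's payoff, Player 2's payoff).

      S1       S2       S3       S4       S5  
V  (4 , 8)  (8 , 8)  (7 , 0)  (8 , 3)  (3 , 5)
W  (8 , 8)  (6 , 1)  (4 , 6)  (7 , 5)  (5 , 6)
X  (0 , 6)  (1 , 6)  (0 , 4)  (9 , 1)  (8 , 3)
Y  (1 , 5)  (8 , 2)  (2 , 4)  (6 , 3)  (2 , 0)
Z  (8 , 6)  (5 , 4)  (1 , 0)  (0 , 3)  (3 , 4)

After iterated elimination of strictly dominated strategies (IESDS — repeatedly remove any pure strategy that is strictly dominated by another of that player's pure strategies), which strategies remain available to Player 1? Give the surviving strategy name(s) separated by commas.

Player 2's strategy S3 is strictly dominated by S1 (V: 8>0, W: 8>6, X: 6>4, Y: 5>4, Z: 6>0) and is removed.
For Player 2, S1 strictly dominates S4 on the remaining rows (V: 8>3, W: 8>5, X: 6>1, Y: 5>3, Z: 6>3); eliminate S4.
Player 2's strategy S5 is strictly dominated by S1 (V: 8>5, W: 8>6, X: 6>3, Y: 5>0, Z: 6>4) and is removed.
Player 1's strategy X is strictly dominated by V (S1: 4>0, S2: 8>1) and is removed.
Among the remaining strategies, none is strictly dominated by another pure strategy of the same player, so the elimination stops.
Surviving strategies — Player 1: {V, W, Y, Z}; Player 2: {S1, S2}.

V, W, Y, Z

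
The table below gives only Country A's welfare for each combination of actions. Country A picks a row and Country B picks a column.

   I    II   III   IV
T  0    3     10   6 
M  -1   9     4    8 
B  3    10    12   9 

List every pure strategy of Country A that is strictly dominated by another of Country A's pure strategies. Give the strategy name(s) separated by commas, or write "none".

B strictly dominates T — I: 3>0, II: 10>3, III: 12>10, IV: 9>6.
M is strictly dominated by B (I: 3>-1, II: 10>9, III: 12>4, IV: 9>8).
B is not dominated — it holds its own against T at I (3>0); M at I (3>-1).

T, M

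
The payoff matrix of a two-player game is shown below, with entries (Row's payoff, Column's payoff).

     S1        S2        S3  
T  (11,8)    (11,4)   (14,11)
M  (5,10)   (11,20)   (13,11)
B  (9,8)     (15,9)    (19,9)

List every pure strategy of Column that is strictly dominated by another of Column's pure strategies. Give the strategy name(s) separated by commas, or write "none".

S1 is strictly dominated by S3 (T: 11>8, M: 11>10, B: 9>8).
Nothing dominates S2: S1 at M (20>10); S3 at M (20>11).
S3 is not dominated — it holds its own against S1 at T (11>8); S2 at T (11>4).

S1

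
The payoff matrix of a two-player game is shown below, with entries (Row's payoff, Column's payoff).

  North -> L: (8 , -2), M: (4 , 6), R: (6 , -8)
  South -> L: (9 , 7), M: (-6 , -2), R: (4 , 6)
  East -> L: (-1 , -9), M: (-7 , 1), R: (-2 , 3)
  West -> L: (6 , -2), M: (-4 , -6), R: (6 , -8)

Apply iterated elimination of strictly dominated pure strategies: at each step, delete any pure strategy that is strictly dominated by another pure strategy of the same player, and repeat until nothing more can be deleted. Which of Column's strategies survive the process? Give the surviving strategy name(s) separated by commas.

Row's strategy East is strictly dominated by North (L: 8>-1, M: 4>-7, R: 6>-2) and is removed.
Column's strategy R is strictly dominated by L (North: -2>-8, South: 7>6, West: -2>-8) and is removed.
Row's strategy West is strictly dominated by North (L: 8>6, M: 4>-4) and is removed.
Among the remaining strategies, none is strictly dominated by another pure strategy of the same player, so the elimination stops.
Surviving strategies — Row: {North, South}; Column: {L, M}.

L, M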